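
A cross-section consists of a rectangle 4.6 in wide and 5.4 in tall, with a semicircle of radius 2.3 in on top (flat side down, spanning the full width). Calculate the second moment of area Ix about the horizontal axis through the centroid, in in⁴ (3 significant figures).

Split into non-overlapping primitives; take the origin at the lower-left of the bounding box.
Rectangular body: 4.6 × 5.4, A = 24.84 in², y = 2.7 in, Ī = 60.361 in⁴.
Semicircular cap: semicircle r = 2.3, A = 8.3095 in², y = 6.3762 in, Ī = 3.0714 in⁴.
Centroid: ȳ = ΣA·y / ΣA = 3.6215 in.
Transfer each piece to the horizontal axis through the centroid using Ī + A·d² with d = y − 3.6215:
  rectangular body: d = -0.92149 in → contributes +81.454 in⁴
  semicircular cap: d = 2.7547 in → contributes +66.125 in⁴
Total I = 147.58 in⁴.

Ix ≈ 148 in⁴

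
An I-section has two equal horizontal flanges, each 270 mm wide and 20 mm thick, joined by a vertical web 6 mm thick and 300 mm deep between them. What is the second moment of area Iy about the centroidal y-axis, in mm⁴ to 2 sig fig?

Iy ≈ 6.6 × 10⁷ mm⁴

Decompose the section into non-overlapping parts with the origin at the bottom-left of its bounding rectangle.
Bottom flange: 270 × 20, A = 5 400 mm², x = 135 mm, Ī = 32 805 000 mm⁴.
Web: 6 × 300, A = 1 800 mm², x = 135 mm, Ī = 5 400 mm⁴.
Top flange: 270 × 20, A = 5 400 mm², x = 135 mm, Ī = 32 805 000 mm⁴.
By symmetry the centroid is at mid-width, x̄ = 135 mm.
All pieces are centred on the centroidal y-axis, so I = ΣĪ = 65 615 400 mm⁴.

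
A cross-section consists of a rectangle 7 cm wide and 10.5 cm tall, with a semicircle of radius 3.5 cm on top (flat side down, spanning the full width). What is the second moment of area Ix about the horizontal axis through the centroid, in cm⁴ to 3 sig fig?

Treat the section as a set of non-overlapping primitives; coordinates are from the bounding-box lower-left.
Rectangular body: 7 × 10.5, A = 73.5 cm², y = 5.25 cm, Ī = 675.28 cm⁴.
Semicircular cap: semicircle r = 3.5, A = 19.242 cm², y = 11.985 cm, Ī = 16.47 cm⁴.
Centroid: ȳ = ΣA·y / ΣA = 6.6475 cm.
Transfer each piece to the horizontal axis through the centroid using Ī + A·d² with d = y − 6.6475:
  rectangular body: d = -1.3975 cm → contributes +818.82 cm⁴
  semicircular cap: d = 5.338 cm → contributes +564.76 cm⁴
Total I = 1383.6 cm⁴.

Ix ≈ 1380 cm⁴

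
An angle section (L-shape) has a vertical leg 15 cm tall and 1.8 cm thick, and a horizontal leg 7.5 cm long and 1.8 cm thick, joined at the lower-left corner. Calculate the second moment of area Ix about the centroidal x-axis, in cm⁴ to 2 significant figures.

Decompose the section into non-overlapping parts with the origin at the bottom-left of its bounding rectangle.
Vertical leg: 1.8 × 15, A = 27 cm², y = 7.5 cm, Ī = 506.3 cm⁴.
Horizontal leg (remainder): 5.7 × 1.8, A = 10.26 cm², y = 0.9 cm, Ī = 2.77 cm⁴.
Centroid: ȳ = ΣA·y / ΣA = 5.683 cm.
Transfer each piece to the centroidal x-axis using Ī + A·d² with d = y − 5.683:
  vertical leg: d = 1.817 cm → contributes +595.4 cm⁴
  horizontal leg (remainder): d = -4.783 cm → contributes +237.5 cm⁴
Total I = 832.9 cm⁴.

Ix ≈ 830 cm⁴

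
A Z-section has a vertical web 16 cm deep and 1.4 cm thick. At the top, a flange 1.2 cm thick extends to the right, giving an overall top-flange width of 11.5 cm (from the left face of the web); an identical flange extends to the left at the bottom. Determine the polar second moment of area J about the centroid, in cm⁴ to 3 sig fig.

J ≈ 2820 cm⁴

Break the section into simple shapes (no overlaps), measuring from the bottom-left corner of the bounding box.
Web: 1.4 × 16, A = 22.4 cm², y = 8 cm, Ī = 477.87 cm⁴.
Top flange (beyond web): 10.1 × 1.2, A = 12.12 cm², y = 15.4 cm, Ī = 1.4544 cm⁴.
Bottom flange (beyond web): 10.1 × 1.2, A = 12.12 cm², y = 0.6 cm, Ī = 1.4544 cm⁴.
Centroid: ȳ = ΣA·y / ΣA = 8 cm.
Transfer each piece to the centroidal x-axis using Ī + A·d² with d = y − 8:
  web: d = 0 cm → contributes +477.87 cm⁴
  top flange (beyond web): d = 7.4 cm → contributes +665.15 cm⁴
  bottom flange (beyond web): d = -7.4 cm → contributes +665.15 cm⁴
Total I = 1808.2 cm⁴.
For the y-axis: x̄ = 10.8 cm.
Repeating about the centroidal y-axis gives I_y = 1011.2 cm⁴.
Polar second moment: J = I_x + I_y = 2819.3 cm⁴.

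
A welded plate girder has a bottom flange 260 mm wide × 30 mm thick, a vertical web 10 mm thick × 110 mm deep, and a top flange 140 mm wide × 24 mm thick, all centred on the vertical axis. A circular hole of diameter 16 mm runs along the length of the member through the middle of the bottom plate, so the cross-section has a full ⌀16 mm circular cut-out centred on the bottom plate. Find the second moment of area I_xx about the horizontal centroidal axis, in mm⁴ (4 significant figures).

Decompose the section into non-overlapping parts with the origin at the bottom-left of its bounding rectangle.
Bottom plate: 260 × 30, A = 7 800 mm², y = 15 mm, Ī = 585 000 mm⁴.
Web plate: 10 × 110, A = 1 100 mm², y = 85 mm, Ī = 1 109 167 mm⁴.
Top plate: 140 × 24, A = 3 360 mm², y = 152 mm, Ī = 161 280 mm⁴.
Hole (subtracted): ⌀16, A = 201.062 mm², y = 15 mm, Ī = 3216.99 mm⁴.
Centroid: ȳ = ΣA·y / ΣA = 59.5578 mm.
Transfer each piece to the horizontal centroidal axis using Ī + A·d² with d = y − 59.5578:
  bottom plate: d = -44.5578 mm → contributes +16 071 115 mm⁴
  web plate: d = 25.4422 mm → contributes +1 821 202 mm⁴
  top plate: d = 92.4422 mm → contributes +28 874 350 mm⁴
  hole: d = -44.5578 mm → contributes −402 405 mm⁴
Total I = 46 364 261 mm⁴.

I_xx ≈ 4.636 × 10⁷ mm⁴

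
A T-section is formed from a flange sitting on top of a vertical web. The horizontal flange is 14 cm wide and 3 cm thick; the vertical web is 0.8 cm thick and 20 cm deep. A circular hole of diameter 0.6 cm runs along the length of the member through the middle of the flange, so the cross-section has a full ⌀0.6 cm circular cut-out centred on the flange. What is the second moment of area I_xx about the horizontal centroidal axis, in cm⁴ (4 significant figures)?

Break the section into simple shapes (no overlaps), measuring from the bottom-left corner of the bounding box.
Flange: 14 × 3, A = 42 cm², y = 21.5 cm, Ī = 31.5 cm⁴.
Web: 0.8 × 20, A = 16 cm², y = 10 cm, Ī = 533.333 cm⁴.
Hole (subtracted): ⌀0.6, A = 0.282743 cm², y = 21.5 cm, Ī = 0.00636173 cm⁴.
Centroid: ȳ = ΣA·y / ΣA = 18.312 cm.
Transfer each piece to the horizontal centroidal axis using Ī + A·d² with d = y − 18.312:
  flange: d = 3.18795 cm → contributes +458.348 cm⁴
  web: d = -8.31205 cm → contributes +1638.77 cm⁴
  hole: d = 3.18795 cm → contributes −2.8799 cm⁴
Total I = 2094.24 cm⁴.

I_xx ≈ 2094 cm⁴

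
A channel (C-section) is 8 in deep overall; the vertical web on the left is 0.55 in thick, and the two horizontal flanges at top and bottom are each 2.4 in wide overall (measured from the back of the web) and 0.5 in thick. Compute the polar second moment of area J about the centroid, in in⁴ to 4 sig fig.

J ≈ 52.03 in⁴

Decompose the section into non-overlapping parts with the origin at the bottom-left of its bounding rectangle.
Web: 0.55 × 8, A = 4.4 in², y = 4 in, Ī = 23.4667 in⁴.
Top flange (beyond web): 1.85 × 0.5, A = 0.925 in², y = 7.75 in, Ī = 0.0192708 in⁴.
Bottom flange (beyond web): 1.85 × 0.5, A = 0.925 in², y = 0.25 in, Ī = 0.0192708 in⁴.
By symmetry the centroid is at mid-height, ȳ = 4 in.
Transfer each piece to the centroidal x-axis using Ī + A·d² with d = y − 4:
  web: d = 0 in → contributes +23.4667 in⁴
  top flange (beyond web): d = 3.75 in → contributes +13.0271 in⁴
  bottom flange (beyond web): d = -3.75 in → contributes +13.0271 in⁴
Total I = 49.5208 in⁴.
For the y-axis: x̄ = 0.6302 in.
Repeating about the centroidal y-axis gives I_y = 2.51401 in⁴.
Polar second moment: J = I_x + I_y = 52.0348 in⁴.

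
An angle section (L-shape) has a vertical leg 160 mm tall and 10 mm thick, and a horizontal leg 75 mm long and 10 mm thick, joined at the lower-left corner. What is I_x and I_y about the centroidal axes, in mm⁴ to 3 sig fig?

I_x ≈ 6.02 × 10⁶ mm⁴, I_y ≈ 8.92 × 10⁵ mm⁴

Split into non-overlapping primitives; take the origin at the lower-left of the bounding box.
Vertical leg: 10 × 160, A = 1 600 mm², y = 80 mm, Ī = 3 413 333 mm⁴.
Horizontal leg (remainder): 65 × 10, A = 650 mm², y = 5 mm, Ī = 5416.7 mm⁴.
Centroid: ȳ = ΣA·y / ΣA = 58.333 mm.
Transfer each piece to the centroidal x-axis using Ī + A·d² with d = y − 58.333:
  vertical leg: d = 21.667 mm → contributes +4 164 444 mm⁴
  horizontal leg (remainder): d = -53.333 mm → contributes +1 854 306 mm⁴
Total I = 6 018 750 mm⁴.
For the y-axis: x̄ = 15.833 mm.
Repeating about the centroidal y-axis gives I_y = 892 188 mm⁴.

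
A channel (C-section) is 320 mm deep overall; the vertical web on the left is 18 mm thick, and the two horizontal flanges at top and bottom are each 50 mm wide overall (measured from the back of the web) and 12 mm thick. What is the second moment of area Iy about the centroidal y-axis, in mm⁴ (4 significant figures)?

Decompose the section into non-overlapping parts with the origin at the bottom-left of its bounding rectangle.
Web: 18 × 320, A = 5 760 mm², x = 9 mm, Ī = 155 520 mm⁴.
Top flange (beyond web): 32 × 12, A = 384 mm², x = 34 mm, Ī = 32 768 mm⁴.
Bottom flange (beyond web): 32 × 12, A = 384 mm², x = 34 mm, Ī = 32 768 mm⁴.
Centroid: x̄ = ΣA·x / ΣA = 11.9412 mm.
Transfer each piece to the centroidal y-axis using Ī + A·d² with d = x − 11.9412:
  web: d = -2.94118 mm → contributes +205 347 mm⁴
  top flange (beyond web): d = 22.0588 mm → contributes +219 619 mm⁴
  bottom flange (beyond web): d = 22.0588 mm → contributes +219 619 mm⁴
Total I = 644 585 mm⁴.

Iy ≈ 6.446 × 10⁵ mm⁴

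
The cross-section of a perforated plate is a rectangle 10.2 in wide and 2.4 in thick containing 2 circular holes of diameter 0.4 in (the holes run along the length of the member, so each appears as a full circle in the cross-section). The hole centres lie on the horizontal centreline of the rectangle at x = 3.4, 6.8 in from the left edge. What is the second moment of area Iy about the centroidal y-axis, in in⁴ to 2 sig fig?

Iy ≈ 210 in⁴

Split into non-overlapping primitives; take the origin at the lower-left of the bounding box.
Plate: 10.2 × 2.4, A = 24.48 in², x = 5.1 in, Ī = 212.2 in⁴.
Hole 1 (subtracted): ⌀0.4, A = 0.1257 in², x = 3.4 in, Ī = 0.001257 in⁴.
Hole 2 (subtracted): ⌀0.4, A = 0.1257 in², x = 6.8 in, Ī = 0.001257 in⁴.
By symmetry the centroid is at mid-width, x̄ = 5.1 in.
Transfer each piece to the centroidal y-axis using Ī + A·d² with d = x − 5.1:
  plate: d = 0 in → contributes +212.2 in⁴
  hole 1: d = -1.7 in → contributes −0.3644 in⁴
  hole 2: d = 1.7 in → contributes −0.3644 in⁴
Total I = 211.5 in⁴.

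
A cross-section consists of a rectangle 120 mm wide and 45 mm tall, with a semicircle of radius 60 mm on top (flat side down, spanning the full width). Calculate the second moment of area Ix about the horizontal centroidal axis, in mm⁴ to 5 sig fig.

Split into non-overlapping primitives; take the origin at the lower-left of the bounding box.
Rectangular body: 120 × 45, A = 5 400 mm², y = 22.5 mm, Ī = 911 250 mm⁴.
Semicircular cap: semicircle r = 60, A = 5654.867 mm², y = 70.46479 mm, Ī = 1 422 450 mm⁴.
Centroid: ȳ = ΣA·y / ΣA = 47.0353 mm.
Transfer each piece to the horizontal centroidal axis using Ī + A·d² with d = y − 47.0353:
  rectangular body: d = -24.5353 mm → contributes +4 161 948 mm⁴
  semicircular cap: d = 23.42949 mm → contributes +4 526 638 mm⁴
Total I = 8 688 586 mm⁴.

Ix ≈ 8.6886 × 10⁶ mm⁴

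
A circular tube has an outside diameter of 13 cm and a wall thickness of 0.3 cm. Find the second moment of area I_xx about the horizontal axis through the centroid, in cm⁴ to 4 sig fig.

Split into non-overlapping primitives; take the origin at the lower-left of the bounding box.
Outer circle: ⌀13, A = 132.732 cm², y = 6.5 cm, Ī = 1401.98 cm⁴.
Bore (subtracted): ⌀12.4, A = 120.763 cm², y = 6.5 cm, Ī = 1160.53 cm⁴.
By symmetry the centroid is at mid-height, ȳ = 6.5 cm.
All pieces are centred on the horizontal axis through the centroid, so I = ΣĪ (holes subtracted) = 241.454 cm⁴.

I_xx ≈ 241.5 cm⁴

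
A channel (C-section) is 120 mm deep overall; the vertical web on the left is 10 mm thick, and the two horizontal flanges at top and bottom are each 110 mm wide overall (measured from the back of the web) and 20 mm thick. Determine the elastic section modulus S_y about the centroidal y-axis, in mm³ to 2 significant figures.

Treat the section as a set of non-overlapping primitives; coordinates are from the bounding-box lower-left.
Web: 10 × 120, A = 1 200 mm², x = 5 mm, Ī = 10 000 mm⁴.
Top flange (beyond web): 100 × 20, A = 2 000 mm², x = 60 mm, Ī = 1 666 667 mm⁴.
Bottom flange (beyond web): 100 × 20, A = 2 000 mm², x = 60 mm, Ī = 1 666 667 mm⁴.
Centroid: x̄ = ΣA·x / ΣA = 47.31 mm.
Transfer each piece to the centroidal y-axis using Ī + A·d² with d = x − 47.31:
  web: d = -42.31 mm → contributes +2 157 929 mm⁴
  top flange (beyond web): d = 12.69 mm → contributes +1 988 856 mm⁴
  bottom flange (beyond web): d = 12.69 mm → contributes +1 988 856 mm⁴
Total I = 6 135 641 mm⁴.
Extreme fibre distance c = 62.69 mm; S = I/c = 97 869 mm³.

S_y ≈ 9.8 × 10⁴ mm³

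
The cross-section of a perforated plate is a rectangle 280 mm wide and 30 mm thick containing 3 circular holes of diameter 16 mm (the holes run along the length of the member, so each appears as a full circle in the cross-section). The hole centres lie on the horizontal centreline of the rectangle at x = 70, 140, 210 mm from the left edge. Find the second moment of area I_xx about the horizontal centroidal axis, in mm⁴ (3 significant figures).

Break the section into simple shapes (no overlaps), measuring from the bottom-left corner of the bounding box.
Plate: 280 × 30, A = 8 400 mm², y = 15 mm, Ī = 630 000 mm⁴.
Hole 1 (subtracted): ⌀16, A = 201.06 mm², y = 15 mm, Ī = 3 217 mm⁴.
Hole 2 (subtracted): ⌀16, A = 201.06 mm², y = 15 mm, Ī = 3 217 mm⁴.
Hole 3 (subtracted): ⌀16, A = 201.06 mm², y = 15 mm, Ī = 3 217 mm⁴.
By symmetry the centroid is at mid-height, ȳ = 15 mm.
All pieces are centred on the horizontal centroidal axis, so I = ΣĪ (holes subtracted) = 620 349 mm⁴.

I_xx ≈ 6.20 × 10⁵ mm⁴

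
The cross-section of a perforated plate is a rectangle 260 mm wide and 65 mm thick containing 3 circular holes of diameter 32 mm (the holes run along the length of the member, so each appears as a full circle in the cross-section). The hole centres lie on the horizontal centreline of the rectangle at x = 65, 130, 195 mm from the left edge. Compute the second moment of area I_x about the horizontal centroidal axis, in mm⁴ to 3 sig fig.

I_x ≈ 5.80 × 10⁶ mm⁴

Split into non-overlapping primitives; take the origin at the lower-left of the bounding box.
Plate: 260 × 65, A = 16 900 mm², y = 32.5 mm, Ī = 5 950 208 mm⁴.
Hole 1 (subtracted): ⌀32, A = 804.25 mm², y = 32.5 mm, Ī = 51 472 mm⁴.
Hole 2 (subtracted): ⌀32, A = 804.25 mm², y = 32.5 mm, Ī = 51 472 mm⁴.
Hole 3 (subtracted): ⌀32, A = 804.25 mm², y = 32.5 mm, Ī = 51 472 mm⁴.
By symmetry the centroid is at mid-height, ȳ = 32.5 mm.
All pieces are centred on the horizontal centroidal axis, so I = ΣĪ (holes subtracted) = 5 795 793 mm⁴.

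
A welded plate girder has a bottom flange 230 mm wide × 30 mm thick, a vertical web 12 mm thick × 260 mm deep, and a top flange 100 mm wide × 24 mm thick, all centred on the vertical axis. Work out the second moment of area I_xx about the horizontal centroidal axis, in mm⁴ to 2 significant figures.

I_xx ≈ 1.8 × 10⁸ mm⁴

Decompose the section into non-overlapping parts with the origin at the bottom-left of its bounding rectangle.
Bottom plate: 230 × 30, A = 6 900 mm², y = 15 mm, Ī = 517 500 mm⁴.
Web plate: 12 × 260, A = 3 120 mm², y = 160 mm, Ī = 17 576 000 mm⁴.
Top plate: 100 × 24, A = 2 400 mm², y = 302 mm, Ī = 115 200 mm⁴.
Centroid: ȳ = ΣA·y / ΣA = 106.9 mm.
Transfer each piece to the horizontal centroidal axis using Ī + A·d² with d = y − 106.9:
  bottom plate: d = -91.88 mm → contributes +58 771 993 mm⁴
  web plate: d = 53.12 mm → contributes +26 378 466 mm⁴
  top plate: d = 195.1 mm → contributes +91 483 754 mm⁴
Total I = 176 634 213 mm⁴.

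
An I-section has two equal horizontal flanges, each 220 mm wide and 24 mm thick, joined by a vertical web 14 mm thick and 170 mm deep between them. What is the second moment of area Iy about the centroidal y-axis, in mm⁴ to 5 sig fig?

Iy ≈ 4.2631 × 10⁷ mm⁴

Split into non-overlapping primitives; take the origin at the lower-left of the bounding box.
Bottom flange: 220 × 24, A = 5 280 mm², x = 110 mm, Ī = 21 296 000 mm⁴.
Web: 14 × 170, A = 2 380 mm², x = 110 mm, Ī = 38873.33 mm⁴.
Top flange: 220 × 24, A = 5 280 mm², x = 110 mm, Ī = 21 296 000 mm⁴.
By symmetry the centroid is at mid-width, x̄ = 110 mm.
All pieces are centred on the centroidal y-axis, so I = ΣĪ = 42 630 873 mm⁴.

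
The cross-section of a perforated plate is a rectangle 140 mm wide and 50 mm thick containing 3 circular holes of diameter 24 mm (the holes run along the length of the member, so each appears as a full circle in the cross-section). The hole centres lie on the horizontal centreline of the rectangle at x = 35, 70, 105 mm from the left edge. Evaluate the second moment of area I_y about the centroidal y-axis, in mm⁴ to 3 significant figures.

I_y ≈ 1.03 × 10⁷ mm⁴

Treat the section as a set of non-overlapping primitives; coordinates are from the bounding-box lower-left.
Plate: 140 × 50, A = 7 000 mm², x = 70 mm, Ī = 11 433 333 mm⁴.
Hole 1 (subtracted): ⌀24, A = 452.39 mm², x = 35 mm, Ī = 16 286 mm⁴.
Hole 2 (subtracted): ⌀24, A = 452.39 mm², x = 70 mm, Ī = 16 286 mm⁴.
Hole 3 (subtracted): ⌀24, A = 452.39 mm², x = 105 mm, Ī = 16 286 mm⁴.
By symmetry the centroid is at mid-width, x̄ = 70 mm.
Transfer each piece to the centroidal y-axis using Ī + A·d² with d = x − 70:
  plate: d = 0 mm → contributes +11 433 333 mm⁴
  hole 1: d = -35 mm → contributes −570 463 mm⁴
  hole 2: d = 0 mm → contributes −16 286 mm⁴
  hole 3: d = 35 mm → contributes −570 463 mm⁴
Total I = 10 276 121 mm⁴.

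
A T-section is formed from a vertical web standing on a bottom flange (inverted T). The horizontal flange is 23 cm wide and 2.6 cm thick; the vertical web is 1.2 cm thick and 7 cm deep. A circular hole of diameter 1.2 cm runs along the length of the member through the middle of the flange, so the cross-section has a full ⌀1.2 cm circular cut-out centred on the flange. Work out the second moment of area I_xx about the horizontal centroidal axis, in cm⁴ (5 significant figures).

Split into non-overlapping primitives; take the origin at the lower-left of the bounding box.
Flange: 23 × 2.6, A = 59.8 cm², y = 1.3 cm, Ī = 33.68733 cm⁴.
Web: 1.2 × 7, A = 8.4 cm², y = 6.1 cm, Ī = 34.3 cm⁴.
Hole (subtracted): ⌀1.2, A = 1.130973 cm², y = 1.3 cm, Ī = 0.1017876 cm⁴.
Centroid: ȳ = ΣA·y / ΣA = 1.901172 cm.
Transfer each piece to the horizontal centroidal axis using Ī + A·d² with d = y − 1.901172:
  flange: d = -0.6011717 cm → contributes +55.2995 cm⁴
  web: d = 4.198828 cm → contributes +182.3933 cm⁴
  hole: d = -0.6011717 cm → contributes −0.5105297 cm⁴
Total I = 237.1823 cm⁴.

I_xx ≈ 237.18 cm⁴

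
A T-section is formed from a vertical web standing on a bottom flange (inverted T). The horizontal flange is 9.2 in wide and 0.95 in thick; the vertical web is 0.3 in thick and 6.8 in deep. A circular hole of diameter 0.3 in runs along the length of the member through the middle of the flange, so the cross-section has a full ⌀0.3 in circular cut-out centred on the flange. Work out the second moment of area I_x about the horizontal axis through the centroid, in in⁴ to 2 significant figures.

Break the section into simple shapes (no overlaps), measuring from the bottom-left corner of the bounding box.
Flange: 9.2 × 0.95, A = 8.74 in², y = 0.475 in, Ī = 0.6573 in⁴.
Web: 0.3 × 6.8, A = 2.04 in², y = 4.35 in, Ī = 7.861 in⁴.
Hole (subtracted): ⌀0.3, A = 0.07069 in², y = 0.475 in, Ī = 0.0003976 in⁴.
Centroid: ȳ = ΣA·y / ΣA = 1.213 in.
Transfer each piece to the horizontal axis through the centroid using Ī + A·d² with d = y − 1.213:
  flange: d = -0.7381 in → contributes +5.419 in⁴
  web: d = 3.137 in → contributes +27.93 in⁴
  hole: d = -0.7381 in → contributes −0.03891 in⁴
Total I = 33.31 in⁴.

I_x ≈ 33 in⁴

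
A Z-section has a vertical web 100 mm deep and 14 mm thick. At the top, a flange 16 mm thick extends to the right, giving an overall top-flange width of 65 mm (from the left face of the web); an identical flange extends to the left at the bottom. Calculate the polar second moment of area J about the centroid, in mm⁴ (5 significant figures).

J ≈ 6.1807 × 10⁶ mm⁴

Decompose the section into non-overlapping parts with the origin at the bottom-left of its bounding rectangle.
Web: 14 × 100, A = 1 400 mm², y = 50 mm, Ī = 1 166 667 mm⁴.
Top flange (beyond web): 51 × 16, A = 816 mm², y = 92 mm, Ī = 17 408 mm⁴.
Bottom flange (beyond web): 51 × 16, A = 816 mm², y = 8 mm, Ī = 17 408 mm⁴.
Centroid: ȳ = ΣA·y / ΣA = 50 mm.
Transfer each piece to the centroidal x-axis using Ī + A·d² with d = y − 50:
  web: d = 0 mm → contributes +1 166 667 mm⁴
  top flange (beyond web): d = 42 mm → contributes +1 456 832 mm⁴
  bottom flange (beyond web): d = -42 mm → contributes +1 456 832 mm⁴
Total I = 4 080 331 mm⁴.
For the y-axis: x̄ = 58 mm.
Repeating about the centroidal y-axis gives I_y = 2 100 403 mm⁴.
Polar second moment: J = I_x + I_y = 6 180 733 mm⁴.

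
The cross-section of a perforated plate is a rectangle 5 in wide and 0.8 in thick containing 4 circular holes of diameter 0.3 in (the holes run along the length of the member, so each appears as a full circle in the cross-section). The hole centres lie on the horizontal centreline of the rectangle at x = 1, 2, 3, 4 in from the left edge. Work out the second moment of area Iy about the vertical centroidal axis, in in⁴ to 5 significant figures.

Split into non-overlapping primitives; take the origin at the lower-left of the bounding box.
Plate: 5 × 0.8, A = 4 in², x = 2.5 in, Ī = 8.333333 in⁴.
Hole 1 (subtracted): ⌀0.3, A = 0.07068583 in², x = 1 in, Ī = 0.0003976078 in⁴.
Hole 2 (subtracted): ⌀0.3, A = 0.07068583 in², x = 2 in, Ī = 0.0003976078 in⁴.
Hole 3 (subtracted): ⌀0.3, A = 0.07068583 in², x = 3 in, Ī = 0.0003976078 in⁴.
Hole 4 (subtracted): ⌀0.3, A = 0.07068583 in², x = 4 in, Ī = 0.0003976078 in⁴.
By symmetry the centroid is at mid-width, x̄ = 2.5 in.
Transfer each piece to the vertical centroidal axis using Ī + A·d² with d = x − 2.5:
  plate: d = 0 in → contributes +8.333333 in⁴
  hole 1: d = -1.5 in → contributes −0.1594407 in⁴
  hole 2: d = -0.5 in → contributes −0.01806907 in⁴
  hole 3: d = 0.5 in → contributes −0.01806907 in⁴
  hole 4: d = 1.5 in → contributes −0.1594407 in⁴
Total I = 7.978314 in⁴.

Iy ≈ 7.9783 in⁴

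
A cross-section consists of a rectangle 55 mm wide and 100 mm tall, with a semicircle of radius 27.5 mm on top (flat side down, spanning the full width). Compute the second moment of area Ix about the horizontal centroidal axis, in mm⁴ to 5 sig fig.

Ix ≈ 8.3617 × 10⁶ mm⁴

Decompose the section into non-overlapping parts with the origin at the bottom-left of its bounding rectangle.
Rectangular body: 55 × 100, A = 5 500 mm², y = 50 mm, Ī = 4 583 333 mm⁴.
Semicircular cap: semicircle r = 27.5, A = 1187.915 mm², y = 111.6714 mm, Ī = 62771.55 mm⁴.
Centroid: ȳ = ΣA·y / ΣA = 60.95413 mm.
Transfer each piece to the horizontal centroidal axis using Ī + A·d² with d = y − 60.95413:
  rectangular body: d = -10.95413 mm → contributes +5 243 295 mm⁴
  semicircular cap: d = 50.71723 mm → contributes +3 118 370 mm⁴
Total I = 8 361 665 mm⁴.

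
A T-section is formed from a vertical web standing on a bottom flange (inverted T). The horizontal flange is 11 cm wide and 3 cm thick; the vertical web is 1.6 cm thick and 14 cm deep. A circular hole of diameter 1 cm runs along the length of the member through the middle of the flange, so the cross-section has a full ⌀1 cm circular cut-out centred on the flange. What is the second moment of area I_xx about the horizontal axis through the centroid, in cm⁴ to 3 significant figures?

I_xx ≈ 1350 cm⁴

Split into non-overlapping primitives; take the origin at the lower-left of the bounding box.
Flange: 11 × 3, A = 33 cm², y = 1.5 cm, Ī = 24.75 cm⁴.
Web: 1.6 × 14, A = 22.4 cm², y = 10 cm, Ī = 365.87 cm⁴.
Hole (subtracted): ⌀1, A = 0.7854 cm², y = 1.5 cm, Ī = 0.049087 cm⁴.
Centroid: ȳ = ΣA·y / ΣA = 4.9862 cm.
Transfer each piece to the horizontal axis through the centroid using Ī + A·d² with d = y − 4.9862:
  flange: d = -3.4862 cm → contributes +425.83 cm⁴
  web: d = 5.0138 cm → contributes +928.95 cm⁴
  hole: d = -3.4862 cm → contributes −9.5948 cm⁴
Total I = 1345.2 cm⁴.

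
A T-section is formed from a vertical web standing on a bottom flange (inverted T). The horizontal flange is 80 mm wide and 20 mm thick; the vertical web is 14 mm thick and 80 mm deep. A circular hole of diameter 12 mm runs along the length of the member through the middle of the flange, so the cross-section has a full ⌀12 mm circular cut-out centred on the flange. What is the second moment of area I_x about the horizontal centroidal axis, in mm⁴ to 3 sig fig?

I_x ≈ 2.25 × 10⁶ mm⁴

Split into non-overlapping primitives; take the origin at the lower-left of the bounding box.
Flange: 80 × 20, A = 1 600 mm², y = 10 mm, Ī = 53 333 mm⁴.
Web: 14 × 80, A = 1 120 mm², y = 60 mm, Ī = 597 333 mm⁴.
Hole (subtracted): ⌀12, A = 113.1 mm², y = 10 mm, Ī = 1017.9 mm⁴.
Centroid: ȳ = ΣA·y / ΣA = 31.481 mm.
Transfer each piece to the horizontal centroidal axis using Ī + A·d² with d = y − 31.481:
  flange: d = -21.481 mm → contributes +791 656 mm⁴
  web: d = 28.519 mm → contributes +1 508 239 mm⁴
  hole: d = -21.481 mm → contributes −53 207 mm⁴
Total I = 2 246 689 mm⁴.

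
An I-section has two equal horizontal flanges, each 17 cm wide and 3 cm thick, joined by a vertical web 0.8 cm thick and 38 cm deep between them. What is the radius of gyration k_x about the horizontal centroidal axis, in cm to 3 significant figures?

k_x ≈ 18.8 cm

Decompose the section into non-overlapping parts with the origin at the bottom-left of its bounding rectangle.
Bottom flange: 17 × 3, A = 51 cm², y = 1.5 cm, Ī = 38.25 cm⁴.
Web: 0.8 × 38, A = 30.4 cm², y = 22 cm, Ī = 3658.1 cm⁴.
Top flange: 17 × 3, A = 51 cm², y = 42.5 cm, Ī = 38.25 cm⁴.
By symmetry the centroid is at mid-height, ȳ = 22 cm.
Transfer each piece to the horizontal centroidal axis using Ī + A·d² with d = y − 22:
  bottom flange: d = -20.5 cm → contributes +21 471 cm⁴
  web: d = 0 cm → contributes +3658.1 cm⁴
  top flange: d = 20.5 cm → contributes +21 471 cm⁴
Total I = 46 600 cm⁴.
Radius of gyration: k = √(I/A) = √(46 600 / 132.4) = 18.761 cm.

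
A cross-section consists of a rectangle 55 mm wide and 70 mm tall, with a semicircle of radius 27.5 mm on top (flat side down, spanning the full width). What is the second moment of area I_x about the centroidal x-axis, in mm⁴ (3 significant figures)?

I_x ≈ 3.61 × 10⁶ mm⁴

Treat the section as a set of non-overlapping primitives; coordinates are from the bounding-box lower-left.
Rectangular body: 55 × 70, A = 3 850 mm², y = 35 mm, Ī = 1 572 083 mm⁴.
Semicircular cap: semicircle r = 27.5, A = 1187.9 mm², y = 81.671 mm, Ī = 62 772 mm⁴.
Centroid: ȳ = ΣA·y / ΣA = 46.005 mm.
Transfer each piece to the centroidal x-axis using Ī + A·d² with d = y − 46.005:
  rectangular body: d = -11.005 mm → contributes +2 038 346 mm⁴
  semicircular cap: d = 35.666 mm → contributes +1 573 916 mm⁴
Total I = 3 612 262 mm⁴.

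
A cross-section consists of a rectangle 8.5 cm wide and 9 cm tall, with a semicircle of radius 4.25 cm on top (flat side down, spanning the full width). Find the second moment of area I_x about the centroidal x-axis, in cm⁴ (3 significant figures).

I_x ≈ 1370 cm⁴

Split into non-overlapping primitives; take the origin at the lower-left of the bounding box.
Rectangular body: 8.5 × 9, A = 76.5 cm², y = 4.5 cm, Ī = 516.38 cm⁴.
Semicircular cap: semicircle r = 4.25, A = 28.373 cm², y = 10.804 cm, Ī = 35.809 cm⁴.
Centroid: ȳ = ΣA·y / ΣA = 6.2054 cm.
Transfer each piece to the centroidal x-axis using Ī + A·d² with d = y − 6.2054:
  rectangular body: d = -1.7054 cm → contributes +738.88 cm⁴
  semicircular cap: d = 4.5983 cm → contributes +635.73 cm⁴
Total I = 1374.6 cm⁴.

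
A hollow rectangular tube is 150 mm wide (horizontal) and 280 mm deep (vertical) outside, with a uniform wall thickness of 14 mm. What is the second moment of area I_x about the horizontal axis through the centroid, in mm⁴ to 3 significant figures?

I_x ≈ 1.12 × 10⁸ mm⁴

Split into non-overlapping primitives; take the origin at the lower-left of the bounding box.
Outer rectangle: 150 × 280, A = 42 000 mm², y = 140 mm, Ī = 274 400 000 mm⁴.
Inner void (subtracted): 122 × 252, A = 30 744 mm², y = 140 mm, Ī = 162 697 248 mm⁴.
By symmetry the centroid is at mid-height, ȳ = 140 mm.
All pieces are centred on the horizontal axis through the centroid, so I = ΣĪ (holes subtracted) = 111 702 752 mm⁴.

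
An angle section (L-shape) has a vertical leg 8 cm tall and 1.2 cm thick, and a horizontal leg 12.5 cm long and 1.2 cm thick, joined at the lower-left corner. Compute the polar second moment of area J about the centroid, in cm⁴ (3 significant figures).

Split into non-overlapping primitives; take the origin at the lower-left of the bounding box.
Vertical leg: 1.2 × 8, A = 9.6 cm², y = 4 cm, Ī = 51.2 cm⁴.
Horizontal leg (remainder): 11.3 × 1.2, A = 13.56 cm², y = 0.6 cm, Ī = 1.6272 cm⁴.
Centroid: ȳ = ΣA·y / ΣA = 2.0093 cm.
Transfer each piece to the centroidal x-axis using Ī + A·d² with d = y − 2.0093:
  vertical leg: d = 1.9907 cm → contributes +89.243 cm⁴
  horizontal leg (remainder): d = -1.4093 cm → contributes +28.56 cm⁴
Total I = 117.8 cm⁴.
For the y-axis: x̄ = 4.2593 cm.
Repeating about the centroidal y-axis gives I_y = 365 cm⁴.
Polar second moment: J = I_x + I_y = 482.8 cm⁴.

J ≈ 483 cm⁴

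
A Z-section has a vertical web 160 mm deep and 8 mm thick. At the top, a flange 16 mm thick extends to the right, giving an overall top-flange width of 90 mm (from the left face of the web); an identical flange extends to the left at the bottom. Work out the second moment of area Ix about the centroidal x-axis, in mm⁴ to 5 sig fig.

Treat the section as a set of non-overlapping primitives; coordinates are from the bounding-box lower-left.
Web: 8 × 160, A = 1 280 mm², y = 80 mm, Ī = 2 730 667 mm⁴.
Top flange (beyond web): 82 × 16, A = 1 312 mm², y = 152 mm, Ī = 27989.33 mm⁴.
Bottom flange (beyond web): 82 × 16, A = 1 312 mm², y = 8 mm, Ī = 27989.33 mm⁴.
Centroid: ȳ = ΣA·y / ΣA = 80 mm.
Transfer each piece to the centroidal x-axis using Ī + A·d² with d = y − 80:
  web: d = 0 mm → contributes +2 730 667 mm⁴
  top flange (beyond web): d = 72 mm → contributes +6 829 397 mm⁴
  bottom flange (beyond web): d = -72 mm → contributes +6 829 397 mm⁴
Total I = 16 389 461 mm⁴.

Ix ≈ 1.6389 × 10⁷ mm⁴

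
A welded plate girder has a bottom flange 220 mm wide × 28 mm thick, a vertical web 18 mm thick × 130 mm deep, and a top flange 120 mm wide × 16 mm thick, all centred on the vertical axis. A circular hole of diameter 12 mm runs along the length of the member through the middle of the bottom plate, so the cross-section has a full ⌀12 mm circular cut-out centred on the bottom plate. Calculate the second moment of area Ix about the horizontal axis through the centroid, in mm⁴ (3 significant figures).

Decompose the section into non-overlapping parts with the origin at the bottom-left of its bounding rectangle.
Bottom plate: 220 × 28, A = 6 160 mm², y = 14 mm, Ī = 402 453 mm⁴.
Web plate: 18 × 130, A = 2 340 mm², y = 93 mm, Ī = 3 295 500 mm⁴.
Top plate: 120 × 16, A = 1 920 mm², y = 166 mm, Ī = 40 960 mm⁴.
Hole (subtracted): ⌀12, A = 113.1 mm², y = 14 mm, Ī = 1017.9 mm⁴.
Centroid: ȳ = ΣA·y / ΣA = 60.251 mm.
Transfer each piece to the horizontal axis through the centroid using Ī + A·d² with d = y − 60.251:
  bottom plate: d = -46.251 mm → contributes +13 579 396 mm⁴
  web plate: d = 32.749 mm → contributes +5 805 211 mm⁴
  top plate: d = 105.75 mm → contributes +21 512 213 mm⁴
  hole: d = -46.251 mm → contributes −242 946 mm⁴
Total I = 40 653 874 mm⁴.

Ix ≈ 4.07 × 10⁷ mm⁴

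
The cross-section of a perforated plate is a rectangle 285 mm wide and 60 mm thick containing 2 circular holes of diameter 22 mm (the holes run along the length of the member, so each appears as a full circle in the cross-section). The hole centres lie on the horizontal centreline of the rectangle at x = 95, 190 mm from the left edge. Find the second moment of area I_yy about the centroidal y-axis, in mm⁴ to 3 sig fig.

I_yy ≈ 1.14 × 10⁸ mm⁴

Decompose the section into non-overlapping parts with the origin at the bottom-left of its bounding rectangle.
Plate: 285 × 60, A = 17 100 mm², x = 142.5 mm, Ī = 115 745 625 mm⁴.
Hole 1 (subtracted): ⌀22, A = 380.13 mm², x = 95 mm, Ī = 11 499 mm⁴.
Hole 2 (subtracted): ⌀22, A = 380.13 mm², x = 190 mm, Ī = 11 499 mm⁴.
By symmetry the centroid is at mid-width, x̄ = 142.5 mm.
Transfer each piece to the centroidal y-axis using Ī + A·d² with d = x − 142.5:
  plate: d = 0 mm → contributes +115 745 625 mm⁴
  hole 1: d = -47.5 mm → contributes −869 173 mm⁴
  hole 2: d = 47.5 mm → contributes −869 173 mm⁴
Total I = 114 007 278 mm⁴.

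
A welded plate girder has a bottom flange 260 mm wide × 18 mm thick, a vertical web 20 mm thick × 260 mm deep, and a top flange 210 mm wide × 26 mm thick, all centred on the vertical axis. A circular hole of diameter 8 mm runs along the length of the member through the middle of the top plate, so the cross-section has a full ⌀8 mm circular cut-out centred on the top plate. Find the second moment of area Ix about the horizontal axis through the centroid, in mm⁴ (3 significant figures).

Ix ≈ 2.30 × 10⁸ mm⁴

Split into non-overlapping primitives; take the origin at the lower-left of the bounding box.
Bottom plate: 260 × 18, A = 4 680 mm², y = 9 mm, Ī = 126 360 mm⁴.
Web plate: 20 × 260, A = 5 200 mm², y = 148 mm, Ī = 29 293 333 mm⁴.
Top plate: 210 × 26, A = 5 460 mm², y = 291 mm, Ī = 307 580 mm⁴.
Hole (subtracted): ⌀8, A = 50.265 mm², y = 291 mm, Ī = 201.06 mm⁴.
Centroid: ȳ = ΣA·y / ΣA = 156.05 mm.
Transfer each piece to the horizontal axis through the centroid using Ī + A·d² with d = y − 156.05:
  bottom plate: d = -147.05 mm → contributes +101 324 358 mm⁴
  web plate: d = -8.0493 mm → contributes +29 630 250 mm⁴
  top plate: d = 134.95 mm → contributes +99 743 379 mm⁴
  hole: d = 134.95 mm → contributes −915 620 mm⁴
Total I = 229 782 367 mm⁴.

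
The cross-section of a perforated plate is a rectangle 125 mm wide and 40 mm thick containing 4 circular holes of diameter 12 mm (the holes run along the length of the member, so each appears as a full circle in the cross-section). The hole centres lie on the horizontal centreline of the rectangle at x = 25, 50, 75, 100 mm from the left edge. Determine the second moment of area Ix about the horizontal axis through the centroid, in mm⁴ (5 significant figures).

Ix ≈ 6.6260 × 10⁵ mm⁴

Break the section into simple shapes (no overlaps), measuring from the bottom-left corner of the bounding box.
Plate: 125 × 40, A = 5 000 mm², y = 20 mm, Ī = 666666.7 mm⁴.
Hole 1 (subtracted): ⌀12, A = 113.0973 mm², y = 20 mm, Ī = 1017.876 mm⁴.
Hole 2 (subtracted): ⌀12, A = 113.0973 mm², y = 20 mm, Ī = 1017.876 mm⁴.
Hole 3 (subtracted): ⌀12, A = 113.0973 mm², y = 20 mm, Ī = 1017.876 mm⁴.
Hole 4 (subtracted): ⌀12, A = 113.0973 mm², y = 20 mm, Ī = 1017.876 mm⁴.
By symmetry the centroid is at mid-height, ȳ = 20 mm.
All pieces are centred on the horizontal axis through the centroid, so I = ΣĪ (holes subtracted) = 662595.2 mm⁴.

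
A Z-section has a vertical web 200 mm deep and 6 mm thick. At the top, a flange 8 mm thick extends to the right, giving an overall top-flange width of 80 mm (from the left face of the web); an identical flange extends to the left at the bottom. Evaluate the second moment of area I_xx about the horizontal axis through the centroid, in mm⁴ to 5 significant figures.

I_xx ≈ 1.4918 × 10⁷ mm⁴

Split into non-overlapping primitives; take the origin at the lower-left of the bounding box.
Web: 6 × 200, A = 1 200 mm², y = 100 mm, Ī = 4 000 000 mm⁴.
Top flange (beyond web): 74 × 8, A = 592 mm², y = 196 mm, Ī = 3157.333 mm⁴.
Bottom flange (beyond web): 74 × 8, A = 592 mm², y = 4 mm, Ī = 3157.333 mm⁴.
Centroid: ȳ = ΣA·y / ΣA = 100 mm.
Transfer each piece to the horizontal axis through the centroid using Ī + A·d² with d = y − 100:
  web: d = 0 mm → contributes +4 000 000 mm⁴
  top flange (beyond web): d = 96 mm → contributes +5 459 029 mm⁴
  bottom flange (beyond web): d = -96 mm → contributes +5 459 029 mm⁴
Total I = 14 918 059 mm⁴.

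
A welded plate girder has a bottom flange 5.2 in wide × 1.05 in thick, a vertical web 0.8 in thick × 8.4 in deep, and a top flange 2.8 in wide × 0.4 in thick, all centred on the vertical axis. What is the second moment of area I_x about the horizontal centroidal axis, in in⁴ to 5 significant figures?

Decompose the section into non-overlapping parts with the origin at the bottom-left of its bounding rectangle.
Bottom plate: 5.2 × 1.05, A = 5.46 in², y = 0.525 in, Ī = 0.5016375 in⁴.
Web plate: 0.8 × 8.4, A = 6.72 in², y = 5.25 in, Ī = 39.5136 in⁴.
Top plate: 2.8 × 0.4, A = 1.12 in², y = 9.65 in, Ī = 0.01493333 in⁴.
Centroid: ȳ = ΣA·y / ΣA = 3.680789 in.
Transfer each piece to the horizontal centroidal axis using Ī + A·d² with d = y − 3.680789:
  bottom plate: d = -3.155789 in → contributes +54.87782 in⁴
  web plate: d = 1.569211 in → contributes +56.06107 in⁴
  top plate: d = 5.969211 in → contributes +39.92218 in⁴
Total I = 150.8611 in⁴.

I_x ≈ 150.86 in⁴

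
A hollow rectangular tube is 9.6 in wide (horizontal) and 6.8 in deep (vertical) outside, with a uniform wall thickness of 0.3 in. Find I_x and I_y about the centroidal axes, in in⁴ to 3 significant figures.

Treat the section as a set of non-overlapping primitives; coordinates are from the bounding-box lower-left.
Outer rectangle: 9.6 × 6.8, A = 65.28 in², y = 3.4 in, Ī = 251.55 in⁴.
Inner void (subtracted): 9 × 6.2, A = 55.8 in², y = 3.4 in, Ī = 178.75 in⁴.
By symmetry the centroid is at mid-height, ȳ = 3.4 in.
All pieces are centred on the centroidal x-axis, so I = ΣĪ (holes subtracted) = 72.8 in⁴.
Repeating about the centroidal y-axis gives I_y = 124.7 in⁴.

I_x ≈ 72.8 in⁴, I_y ≈ 125 in⁴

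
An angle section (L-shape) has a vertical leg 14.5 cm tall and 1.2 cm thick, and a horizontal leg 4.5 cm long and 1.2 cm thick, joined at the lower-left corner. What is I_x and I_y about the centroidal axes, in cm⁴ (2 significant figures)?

Treat the section as a set of non-overlapping primitives; coordinates are from the bounding-box lower-left.
Vertical leg: 1.2 × 14.5, A = 17.4 cm², y = 7.25 cm, Ī = 304.9 cm⁴.
Horizontal leg (remainder): 3.3 × 1.2, A = 3.96 cm², y = 0.6 cm, Ī = 0.4752 cm⁴.
Centroid: ȳ = ΣA·y / ΣA = 6.017 cm.
Transfer each piece to the centroidal x-axis using Ī + A·d² with d = y − 6.017:
  vertical leg: d = 1.233 cm → contributes +331.3 cm⁴
  horizontal leg (remainder): d = -5.417 cm → contributes +116.7 cm⁴
Total I = 448 cm⁴.
For the y-axis: x̄ = 1.017 cm.
Repeating about the centroidal y-axis gives I_y = 22.01 cm⁴.

I_x ≈ 450 cm⁴, I_y ≈ 22 cm⁴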